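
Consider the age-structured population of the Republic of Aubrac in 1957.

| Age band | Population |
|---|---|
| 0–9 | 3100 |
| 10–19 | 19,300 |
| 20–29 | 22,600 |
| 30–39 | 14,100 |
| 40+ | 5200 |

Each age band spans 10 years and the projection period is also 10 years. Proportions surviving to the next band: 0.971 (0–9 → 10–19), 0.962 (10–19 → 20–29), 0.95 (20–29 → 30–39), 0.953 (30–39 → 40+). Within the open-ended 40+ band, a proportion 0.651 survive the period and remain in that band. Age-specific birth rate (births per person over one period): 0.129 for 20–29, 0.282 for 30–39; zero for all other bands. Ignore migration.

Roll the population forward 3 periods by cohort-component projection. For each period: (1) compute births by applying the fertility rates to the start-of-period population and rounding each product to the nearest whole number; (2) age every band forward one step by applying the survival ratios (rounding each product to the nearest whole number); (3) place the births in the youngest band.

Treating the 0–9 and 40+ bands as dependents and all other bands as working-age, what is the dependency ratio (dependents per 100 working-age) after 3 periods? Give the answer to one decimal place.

Let group 1 be 0–9 through group 5 = 40+.
Period 1.
Births: 22600 × 0.129 = 2915 ; 14100 × 0.282 = 3976 — total 6891
Group 2: 3100 × 0.971 = 3010
Group 3: 19300 × 0.962 = 18567
Group 4: 22600 × 0.95 = 21470
Group 5: 14100 × 0.953 + 5200 × 0.651 = 13437 + 3385 = 16822
Population now: 0–9=6891, 10–19=3010, 20–29=18567, 30–39=21470, 40+=16822
Period 2.
Births: 18567 × 0.129 = 2395 ; 21470 × 0.282 = 6055 — total 8450
Group 2: 6891 × 0.971 = 6691
Group 3: 3010 × 0.962 = 2896
Group 4: 18567 × 0.95 = 17639
Group 5: 21470 × 0.953 + 16822 × 0.651 = 20461 + 10951 = 31412
Population now: 0–9=8450, 10–19=6691, 20–29=2896, 30–39=17639, 40+=31412
Period 3.
Births: 2896 × 0.129 = 374 ; 17639 × 0.282 = 4974 — total 5348
Group 2: 8450 × 0.971 = 8205
Group 3: 6691 × 0.962 = 6437
Group 4: 2896 × 0.95 = 2751
Group 5: 17639 × 0.953 + 31412 × 0.651 = 16810 + 20449 = 37259
Population now: 0–9=5348, 10–19=8205, 20–29=6437, 30–39=2751, 40+=37259
Dependents (band 0–9 + band 40+) = 5348 + 37259 = 42607; working-age = 17393; ratio = 42607/17393 × 100 = 245.0

245.0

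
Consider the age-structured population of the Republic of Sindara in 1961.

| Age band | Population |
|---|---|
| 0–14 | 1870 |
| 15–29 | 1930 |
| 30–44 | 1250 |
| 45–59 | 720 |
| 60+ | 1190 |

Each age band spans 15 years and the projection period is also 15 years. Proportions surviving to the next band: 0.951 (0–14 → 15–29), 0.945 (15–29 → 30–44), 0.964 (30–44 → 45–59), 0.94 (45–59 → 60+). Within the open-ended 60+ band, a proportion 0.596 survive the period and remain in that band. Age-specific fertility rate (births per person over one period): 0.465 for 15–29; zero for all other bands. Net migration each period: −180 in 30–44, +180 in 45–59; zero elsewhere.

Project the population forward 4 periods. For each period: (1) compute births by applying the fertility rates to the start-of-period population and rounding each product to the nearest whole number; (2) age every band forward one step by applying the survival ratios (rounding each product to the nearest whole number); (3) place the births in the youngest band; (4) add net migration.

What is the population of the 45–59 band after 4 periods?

783

[period 1]
Births: 1930 × 0.465 = 897
15–29: 1870 × 0.951 = 1778
30–44: 1930 × 0.945 = 1824
45–59: 1250 × 0.964 = 1205
60+: 720 × 0.94 + 1190 × 0.596 = 677 + 709 = 1386
Net migration: 30–44 − 180 → 1644; 45–59 + 180 → 1385
Giving 897 / 1778 / 1644 / 1385 / 1386.
[period 2]
Births: 1778 × 0.465 = 827
15–29: 897 × 0.951 = 853
30–44: 1778 × 0.945 = 1680
45–59: 1644 × 0.964 = 1585
60+: 1385 × 0.94 + 1386 × 0.596 = 1302 + 826 = 2128
Net migration: 30–44 − 180 → 1500; 45–59 + 180 → 1765
Giving 827 / 853 / 1500 / 1765 / 2128.
[period 3]
Births: 853 × 0.465 = 397
15–29: 827 × 0.951 = 786
30–44: 853 × 0.945 = 806
45–59: 1500 × 0.964 = 1446
60+: 1765 × 0.94 + 2128 × 0.596 = 1659 + 1268 = 2927
Net migration: 30–44 − 180 → 626; 45–59 + 180 → 1626
Giving 397 / 786 / 626 / 1626 / 2927.
[period 4]
Births: 786 × 0.465 = 365
15–29: 397 × 0.951 = 378
30–44: 786 × 0.945 = 743
45–59: 626 × 0.964 = 603
60+: 1626 × 0.94 + 2927 × 0.596 = 1528 + 1744 = 3272
Net migration: 30–44 − 180 → 563; 45–59 + 180 → 783
Giving 365 / 378 / 563 / 783 / 3272.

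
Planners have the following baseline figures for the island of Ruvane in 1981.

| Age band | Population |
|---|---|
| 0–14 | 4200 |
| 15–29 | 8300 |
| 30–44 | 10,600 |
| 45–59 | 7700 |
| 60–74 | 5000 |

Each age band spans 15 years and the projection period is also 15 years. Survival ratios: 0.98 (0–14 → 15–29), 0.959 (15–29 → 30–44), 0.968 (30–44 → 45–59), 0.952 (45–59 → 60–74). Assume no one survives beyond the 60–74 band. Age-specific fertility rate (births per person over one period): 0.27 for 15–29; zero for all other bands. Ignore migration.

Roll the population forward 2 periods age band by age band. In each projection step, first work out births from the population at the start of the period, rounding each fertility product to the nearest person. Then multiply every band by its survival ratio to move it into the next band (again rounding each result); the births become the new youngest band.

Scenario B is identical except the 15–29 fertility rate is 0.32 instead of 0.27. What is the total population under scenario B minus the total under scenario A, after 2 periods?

613

Call the bands 1 to 5, youngest first.
Period 1:
Births: 8300 * 0.27 = 2241
Band 2: 4200 * 0.98 = 4116
Band 3: 8300 * 0.959 = 7960
Band 4: 10600 * 0.968 = 10261
Band 5: 7700 * 0.952 = 7330
End of period: [2241, 4116, 7960, 10261, 7330]
Period 2:
Births: 4116 * 0.27 = 1111
Band 2: 2241 * 0.98 = 2196
Band 3: 4116 * 0.959 = 3947
Band 4: 7960 * 0.968 = 7705
Band 5: 10261 * 0.952 = 9768
End of period: [1111, 2196, 3947, 7705, 9768]
Scenario A total after 2 periods: 24727
Scenario B projection —
Period 1:
Births: 8300 * 0.32 = 2656
Band 2: 4200 * 0.98 = 4116
Band 3: 8300 * 0.959 = 7960
Band 4: 10600 * 0.968 = 10261
Band 5: 7700 * 0.952 = 7330
End of period: [2656, 4116, 7960, 10261, 7330]
Period 2:
Births: 4116 * 0.32 = 1317
Band 2: 2656 * 0.98 = 2603
Band 3: 4116 * 0.959 = 3947
Band 4: 7960 * 0.968 = 7705
Band 5: 10261 * 0.952 = 9768
End of period: [1317, 2603, 3947, 7705, 9768]
Scenario B total after 2 periods: 25340
Difference B − A = 25340 − 24727 = 613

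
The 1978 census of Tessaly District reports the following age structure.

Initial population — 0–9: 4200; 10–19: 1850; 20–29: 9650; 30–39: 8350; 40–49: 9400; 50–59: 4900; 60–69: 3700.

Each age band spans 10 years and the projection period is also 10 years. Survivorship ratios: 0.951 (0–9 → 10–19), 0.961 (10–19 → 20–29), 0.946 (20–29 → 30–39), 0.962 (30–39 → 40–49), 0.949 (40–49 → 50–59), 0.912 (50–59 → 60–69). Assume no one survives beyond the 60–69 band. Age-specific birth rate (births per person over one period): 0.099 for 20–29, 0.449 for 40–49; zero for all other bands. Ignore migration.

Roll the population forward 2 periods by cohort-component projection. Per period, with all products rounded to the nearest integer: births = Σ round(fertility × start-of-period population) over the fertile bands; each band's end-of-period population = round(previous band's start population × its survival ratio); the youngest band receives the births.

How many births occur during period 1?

5176

(Groups numbered youngest = 1 to oldest = 7.)
After projecting period 1:
Births: 9650 × 0.099 = 955  |  9400 × 0.449 = 4221 ⇒ total 5176
Group 2: 4200 × 0.951 = 3994
Group 3: 1850 × 0.961 = 1778
Group 4: 9650 × 0.946 = 9129
Group 5: 8350 × 0.962 = 8033
Group 6: 9400 × 0.949 = 8921
Group 7: 4900 × 0.912 = 4469
Population now: 0–9=5176, 10–19=3994, 20–29=1778, 30–39=9129, 40–49=8033, 50–59=8921, 60–69=4469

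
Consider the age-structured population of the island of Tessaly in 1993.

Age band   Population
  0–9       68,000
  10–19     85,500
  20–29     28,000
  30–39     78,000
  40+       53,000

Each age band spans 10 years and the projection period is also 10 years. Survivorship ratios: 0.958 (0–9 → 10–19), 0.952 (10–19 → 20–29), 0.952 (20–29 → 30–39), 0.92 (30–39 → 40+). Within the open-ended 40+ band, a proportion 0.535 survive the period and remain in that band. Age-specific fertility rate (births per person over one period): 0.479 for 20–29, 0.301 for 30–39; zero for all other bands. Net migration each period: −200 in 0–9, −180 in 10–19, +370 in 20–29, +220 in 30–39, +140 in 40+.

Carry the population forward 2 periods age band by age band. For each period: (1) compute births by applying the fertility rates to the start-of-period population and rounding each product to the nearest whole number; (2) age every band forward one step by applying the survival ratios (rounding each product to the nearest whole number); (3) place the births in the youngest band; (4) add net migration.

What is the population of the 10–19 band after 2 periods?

Period 1:
Births: 28000 × 0.479 = 13412  |  78000 × 0.301 = 23478 → total 36890
10–19: 68000 × 0.958 = 65144
20–29: 85500 × 0.952 = 81396
30–39: 28000 × 0.952 = 26656
40+: 78000 × 0.92 + 53000 × 0.535 = 71760 + 28355 = 100115
Net migration: 0–9 − 200 → 36690; 10–19 − 180 → 64964; 20–29 + 370 → 81766; 30–39 + 220 → 26876; 40+ + 140 → 100255
Giving 36690 / 64964 / 81766 / 26876 / 100255.
Period 2:
Births: 81766 × 0.479 = 39166  |  26876 × 0.301 = 8090 → total 47256
10–19: 36690 × 0.958 = 35149
20–29: 64964 × 0.952 = 61846
30–39: 81766 × 0.952 = 77841
40+: 26876 × 0.92 + 100255 × 0.535 = 24726 + 53636 = 78362
Net migration: 0–9 − 200 → 47056; 10–19 − 180 → 34969; 20–29 + 370 → 62216; 30–39 + 220 → 78061; 40+ + 140 → 78502
Giving 47056 / 34969 / 62216 / 78061 / 78502.

34969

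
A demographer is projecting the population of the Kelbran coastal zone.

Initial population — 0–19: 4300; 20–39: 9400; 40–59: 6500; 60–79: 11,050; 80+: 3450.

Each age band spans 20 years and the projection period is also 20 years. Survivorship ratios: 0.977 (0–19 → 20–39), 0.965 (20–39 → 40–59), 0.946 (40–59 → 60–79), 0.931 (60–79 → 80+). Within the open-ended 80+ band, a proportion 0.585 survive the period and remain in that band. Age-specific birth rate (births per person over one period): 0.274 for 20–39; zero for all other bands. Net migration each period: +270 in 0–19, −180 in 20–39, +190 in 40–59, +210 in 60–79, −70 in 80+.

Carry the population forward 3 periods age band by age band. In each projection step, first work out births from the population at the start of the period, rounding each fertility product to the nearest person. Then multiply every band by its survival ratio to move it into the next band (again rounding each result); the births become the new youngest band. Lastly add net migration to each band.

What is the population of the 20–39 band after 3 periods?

1160

— Period 1 —
Births: 9400 × 0.274 = 2576
20–39: 4300 × 0.977 = 4201
40–59: 9400 × 0.965 = 9071
60–79: 6500 × 0.946 = 6149
80+: 11050 × 0.931 + 3450 × 0.585 = 10288 + 2018 = 12306
Net migration: 0–19 + 270 → 2846; 20–39 − 180 → 4021; 40–59 + 190 → 9261; 60–79 + 210 → 6359; 80+ − 70 → 12236
→ [2846, 4021, 9261, 6359, 12236]
— Period 2 —
Births: 4021 × 0.274 = 1102
20–39: 2846 × 0.977 = 2781
40–59: 4021 × 0.965 = 3880
60–79: 9261 × 0.946 = 8761
80+: 6359 × 0.931 + 12236 × 0.585 = 5920 + 7158 = 13078
Net migration: 0–19 + 270 → 1372; 20–39 − 180 → 2601; 40–59 + 190 → 4070; 60–79 + 210 → 8971; 80+ − 70 → 13008
→ [1372, 2601, 4070, 8971, 13008]
— Period 3 —
Births: 2601 × 0.274 = 713
20–39: 1372 × 0.977 = 1340
40–59: 2601 × 0.965 = 2510
60–79: 4070 × 0.946 = 3850
80+: 8971 × 0.931 + 13008 × 0.585 = 8352 + 7610 = 15962
Net migration: 0–19 + 270 → 983; 20–39 − 180 → 1160; 40–59 + 190 → 2700; 60–79 + 210 → 4060; 80+ − 70 → 15892
→ [983, 1160, 2700, 4060, 15892]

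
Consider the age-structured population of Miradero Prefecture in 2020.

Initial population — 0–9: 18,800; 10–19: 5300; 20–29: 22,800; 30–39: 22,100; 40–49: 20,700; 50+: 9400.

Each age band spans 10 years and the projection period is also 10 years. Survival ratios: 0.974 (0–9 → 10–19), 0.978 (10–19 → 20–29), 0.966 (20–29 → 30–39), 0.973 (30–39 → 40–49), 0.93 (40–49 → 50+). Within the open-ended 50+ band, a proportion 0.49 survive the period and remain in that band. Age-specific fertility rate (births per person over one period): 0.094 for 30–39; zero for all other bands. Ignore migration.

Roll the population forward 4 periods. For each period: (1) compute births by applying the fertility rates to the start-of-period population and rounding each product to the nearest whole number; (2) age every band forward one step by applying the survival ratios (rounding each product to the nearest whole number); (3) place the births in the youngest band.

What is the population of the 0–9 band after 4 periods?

Numbering the groups 1..6 from youngest to oldest:
Period 1:
Births: 22100 × 0.094 = 2077
Group 2: 18800 × 0.974 = 18311
Group 3: 5300 × 0.978 = 5183
Group 4: 22800 × 0.966 = 22025
Group 5: 22100 × 0.973 = 21503
Group 6: 20700 × 0.93 + 9400 × 0.49 = 19251 + 4606 = 23857
→ [2077, 18311, 5183, 22025, 21503, 23857]
Period 2:
Births: 22025 × 0.094 = 2070
Group 2: 2077 × 0.974 = 2023
Group 3: 18311 × 0.978 = 17908
Group 4: 5183 × 0.966 = 5007
Group 5: 22025 × 0.973 = 21430
Group 6: 21503 × 0.93 + 23857 × 0.49 = 19998 + 11690 = 31688
→ [2070, 2023, 17908, 5007, 21430, 31688]
Period 3:
Births: 5007 × 0.094 = 471
Group 2: 2070 × 0.974 = 2016
Group 3: 2023 × 0.978 = 1978
Group 4: 17908 × 0.966 = 17299
Group 5: 5007 × 0.973 = 4872
Group 6: 21430 × 0.93 + 31688 × 0.49 = 19930 + 15527 = 35457
→ [471, 2016, 1978, 17299, 4872, 35457]
Period 4:
Births: 17299 × 0.094 = 1626
Group 2: 471 × 0.974 = 459
Group 3: 2016 × 0.978 = 1972
Group 4: 1978 × 0.966 = 1911
Group 5: 17299 × 0.973 = 16832
Group 6: 4872 × 0.93 + 35457 × 0.49 = 4531 + 17374 = 21905
→ [1626, 459, 1972, 1911, 16832, 21905]

1626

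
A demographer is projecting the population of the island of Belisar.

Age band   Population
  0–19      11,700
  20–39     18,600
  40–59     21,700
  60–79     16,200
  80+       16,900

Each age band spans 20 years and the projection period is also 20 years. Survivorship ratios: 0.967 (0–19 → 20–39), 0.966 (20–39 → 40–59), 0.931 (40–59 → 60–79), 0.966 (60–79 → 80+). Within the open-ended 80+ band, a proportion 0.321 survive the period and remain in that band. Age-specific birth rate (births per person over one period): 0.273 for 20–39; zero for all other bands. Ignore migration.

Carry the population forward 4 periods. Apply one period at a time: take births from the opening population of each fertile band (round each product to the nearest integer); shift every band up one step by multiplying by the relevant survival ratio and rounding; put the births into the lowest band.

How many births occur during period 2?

— Period 1 —
Births: 18600 × 0.273 = 5078
20–39: 11700 × 0.967 = 11314
40–59: 18600 × 0.966 = 17968
60–79: 21700 × 0.931 = 20203
80+: 16200 × 0.966 + 16900 × 0.321 = 15649 + 5425 = 21074
→ [5078, 11314, 17968, 20203, 21074]
— Period 2 —
Births: 11314 × 0.273 = 3089
20–39: 5078 × 0.967 = 4910
40–59: 11314 × 0.966 = 10929
60–79: 17968 × 0.931 = 16728
80+: 20203 × 0.966 + 21074 × 0.321 = 19516 + 6765 = 26281
→ [3089, 4910, 10929, 16728, 26281]

3089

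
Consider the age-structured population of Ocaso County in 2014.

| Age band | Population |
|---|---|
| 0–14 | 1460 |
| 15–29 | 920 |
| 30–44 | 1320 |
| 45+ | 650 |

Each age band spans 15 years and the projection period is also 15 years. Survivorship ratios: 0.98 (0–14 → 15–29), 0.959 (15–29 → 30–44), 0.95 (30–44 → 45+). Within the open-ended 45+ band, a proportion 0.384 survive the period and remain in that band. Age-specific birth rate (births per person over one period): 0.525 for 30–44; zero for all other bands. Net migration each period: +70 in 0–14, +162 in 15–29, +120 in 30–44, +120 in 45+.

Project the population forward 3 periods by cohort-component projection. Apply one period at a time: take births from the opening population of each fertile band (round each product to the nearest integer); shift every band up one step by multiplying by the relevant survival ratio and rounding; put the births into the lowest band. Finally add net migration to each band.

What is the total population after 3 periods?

5011

After projecting period 1:
Births: 1320 × 0.525 = 693
15–29: 1460 × 0.98 = 1431
30–44: 920 × 0.959 = 882
45+: 1320 × 0.95 + 650 × 0.384 = 1254 + 250 = 1504
Net migration: 0–14 + 70 → 763; 15–29 + 162 → 1593; 30–44 + 120 → 1002; 45+ + 120 → 1624
→ [763, 1593, 1002, 1624]
After projecting period 2:
Births: 1002 × 0.525 = 526
15–29: 763 × 0.98 = 748
30–44: 1593 × 0.959 = 1528
45+: 1002 × 0.95 + 1624 × 0.384 = 952 + 624 = 1576
Net migration: 0–14 + 70 → 596; 15–29 + 162 → 910; 30–44 + 120 → 1648; 45+ + 120 → 1696
→ [596, 910, 1648, 1696]
After projecting period 3:
Births: 1648 × 0.525 = 865
15–29: 596 × 0.98 = 584
30–44: 910 × 0.959 = 873
45+: 1648 × 0.95 + 1696 × 0.384 = 1566 + 651 = 2217
Net migration: 0–14 + 70 → 935; 15–29 + 162 → 746; 30–44 + 120 → 993; 45+ + 120 → 2337
→ [935, 746, 993, 2337]
Total after period 3: 935 + 746 + 993 + 2337 = 5011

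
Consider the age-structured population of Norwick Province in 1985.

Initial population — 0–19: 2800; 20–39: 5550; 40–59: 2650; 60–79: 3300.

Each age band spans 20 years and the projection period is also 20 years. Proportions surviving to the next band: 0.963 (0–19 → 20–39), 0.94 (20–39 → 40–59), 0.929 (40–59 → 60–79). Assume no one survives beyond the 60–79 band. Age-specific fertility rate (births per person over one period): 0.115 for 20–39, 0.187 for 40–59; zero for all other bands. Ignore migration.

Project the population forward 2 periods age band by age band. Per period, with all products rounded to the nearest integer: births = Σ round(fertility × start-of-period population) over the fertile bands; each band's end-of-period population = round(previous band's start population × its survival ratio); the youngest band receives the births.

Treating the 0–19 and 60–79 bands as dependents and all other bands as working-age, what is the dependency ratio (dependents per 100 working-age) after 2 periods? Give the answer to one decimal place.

Numbering the bands 1..4 from youngest to oldest:
Period 1:
Births: 5550 * 0.115 = 638, 2650 * 0.187 = 496 ⇒ total 1134
Band 2: 2800 * 0.963 = 2696
Band 3: 5550 * 0.94 = 5217
Band 4: 2650 * 0.929 = 2462
End of period: [1134, 2696, 5217, 2462]
Period 2:
Births: 2696 * 0.115 = 310, 5217 * 0.187 = 976 ⇒ total 1286
Band 2: 1134 * 0.963 = 1092
Band 3: 2696 * 0.94 = 2534
Band 4: 5217 * 0.929 = 4847
End of period: [1286, 1092, 2534, 4847]
Dependents (band 0–19 + band 60–79) = 1286 + 4847 = 6133; working-age = 3626; ratio = 6133/3626 × 100 = 169.1

169.1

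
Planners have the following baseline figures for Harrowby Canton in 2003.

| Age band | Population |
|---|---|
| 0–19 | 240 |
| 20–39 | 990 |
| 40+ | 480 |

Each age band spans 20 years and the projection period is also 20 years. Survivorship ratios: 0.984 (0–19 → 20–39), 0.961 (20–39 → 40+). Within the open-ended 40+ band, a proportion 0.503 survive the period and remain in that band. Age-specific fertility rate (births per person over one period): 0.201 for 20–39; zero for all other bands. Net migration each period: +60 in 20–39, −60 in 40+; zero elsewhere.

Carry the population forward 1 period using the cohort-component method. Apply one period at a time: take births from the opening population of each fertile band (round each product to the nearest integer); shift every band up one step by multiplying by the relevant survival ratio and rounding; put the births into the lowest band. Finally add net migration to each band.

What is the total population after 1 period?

1627

Call the groups 1 to 3, youngest first.
Period 1.
Births: 990 * 0.201 = 199
Group 2: 240 * 0.984 = 236
Group 3: 990 * 0.961 + 480 * 0.503 = 951 + 241 = 1192
Net migration: Group 2 + 60 → 296; Group 3 − 60 → 1132
→ [199, 296, 1132]
Total after period 1: 199 + 296 + 1132 = 1627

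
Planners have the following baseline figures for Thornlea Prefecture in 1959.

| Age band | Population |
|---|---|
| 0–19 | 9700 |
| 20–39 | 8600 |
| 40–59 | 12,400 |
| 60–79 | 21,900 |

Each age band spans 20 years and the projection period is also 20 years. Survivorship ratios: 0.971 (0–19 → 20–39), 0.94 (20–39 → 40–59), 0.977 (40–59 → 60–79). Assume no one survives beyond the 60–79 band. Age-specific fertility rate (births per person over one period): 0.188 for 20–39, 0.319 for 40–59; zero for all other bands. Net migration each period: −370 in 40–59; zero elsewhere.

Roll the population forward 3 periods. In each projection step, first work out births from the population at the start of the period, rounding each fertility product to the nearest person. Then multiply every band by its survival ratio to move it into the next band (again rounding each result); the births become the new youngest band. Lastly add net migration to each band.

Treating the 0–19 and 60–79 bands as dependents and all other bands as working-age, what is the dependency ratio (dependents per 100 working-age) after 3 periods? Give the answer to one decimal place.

136.1

[period 1]
Births: 8600 * 0.188 = 1617  |  12400 * 0.319 = 3956 → 5573
20–39: 9700 * 0.971 = 9419
40–59: 8600 * 0.94 = 8084
60–79: 12400 * 0.977 = 12115
Net migration: 40–59 − 370 → 7714
→ [5573, 9419, 7714, 12115]
[period 2]
Births: 9419 * 0.188 = 1771  |  7714 * 0.319 = 2461 → 4232
20–39: 5573 * 0.971 = 5411
40–59: 9419 * 0.94 = 8854
60–79: 7714 * 0.977 = 7537
Net migration: 40–59 − 370 → 8484
→ [4232, 5411, 8484, 7537]
[period 3]
Births: 5411 * 0.188 = 1017  |  8484 * 0.319 = 2706 → 3723
20–39: 4232 * 0.971 = 4109
40–59: 5411 * 0.94 = 5086
60–79: 8484 * 0.977 = 8289
Net migration: 40–59 − 370 → 4716
→ [3723, 4109, 4716, 8289]
Dependents (band 0–19 + band 60–79) = 3723 + 8289 = 12012; working-age = 8825; ratio = 12012/8825 × 100 = 136.1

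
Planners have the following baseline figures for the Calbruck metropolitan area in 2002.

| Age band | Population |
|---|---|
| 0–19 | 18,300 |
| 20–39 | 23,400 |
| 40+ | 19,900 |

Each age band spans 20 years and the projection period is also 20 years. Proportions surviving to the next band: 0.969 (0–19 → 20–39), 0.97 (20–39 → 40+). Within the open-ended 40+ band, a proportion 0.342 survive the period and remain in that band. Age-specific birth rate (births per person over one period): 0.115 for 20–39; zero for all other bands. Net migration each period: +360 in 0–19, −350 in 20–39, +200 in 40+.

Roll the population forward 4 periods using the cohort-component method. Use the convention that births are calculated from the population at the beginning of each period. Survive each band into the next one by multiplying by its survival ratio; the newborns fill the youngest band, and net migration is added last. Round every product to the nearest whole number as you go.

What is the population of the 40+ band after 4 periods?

6195

After projecting period 1:
Births: 23400 * 0.115 = 2691
20–39: 18300 * 0.969 = 17733
40+: 23400 * 0.97 + 19900 * 0.342 = 22698 + 6806 = 29504
Net migration: 0–19 + 360 → 3051; 20–39 − 350 → 17383; 40+ + 200 → 29704
→ [3051, 17383, 29704]
After projecting period 2:
Births: 17383 * 0.115 = 1999
20–39: 3051 * 0.969 = 2956
40+: 17383 * 0.97 + 29704 * 0.342 = 16862 + 10159 = 27021
Net migration: 0–19 + 360 → 2359; 20–39 − 350 → 2606; 40+ + 200 → 27221
→ [2359, 2606, 27221]
After projecting period 3:
Births: 2606 * 0.115 = 300
20–39: 2359 * 0.969 = 2286
40+: 2606 * 0.97 + 27221 * 0.342 = 2528 + 9310 = 11838
Net migration: 0–19 + 360 → 660; 20–39 − 350 → 1936; 40+ + 200 → 12038
→ [660, 1936, 12038]
After projecting period 4:
Births: 1936 * 0.115 = 223
20–39: 660 * 0.969 = 640
40+: 1936 * 0.97 + 12038 * 0.342 = 1878 + 4117 = 5995
Net migration: 0–19 + 360 → 583; 20–39 − 350 → 290; 40+ + 200 → 6195
→ [583, 290, 6195]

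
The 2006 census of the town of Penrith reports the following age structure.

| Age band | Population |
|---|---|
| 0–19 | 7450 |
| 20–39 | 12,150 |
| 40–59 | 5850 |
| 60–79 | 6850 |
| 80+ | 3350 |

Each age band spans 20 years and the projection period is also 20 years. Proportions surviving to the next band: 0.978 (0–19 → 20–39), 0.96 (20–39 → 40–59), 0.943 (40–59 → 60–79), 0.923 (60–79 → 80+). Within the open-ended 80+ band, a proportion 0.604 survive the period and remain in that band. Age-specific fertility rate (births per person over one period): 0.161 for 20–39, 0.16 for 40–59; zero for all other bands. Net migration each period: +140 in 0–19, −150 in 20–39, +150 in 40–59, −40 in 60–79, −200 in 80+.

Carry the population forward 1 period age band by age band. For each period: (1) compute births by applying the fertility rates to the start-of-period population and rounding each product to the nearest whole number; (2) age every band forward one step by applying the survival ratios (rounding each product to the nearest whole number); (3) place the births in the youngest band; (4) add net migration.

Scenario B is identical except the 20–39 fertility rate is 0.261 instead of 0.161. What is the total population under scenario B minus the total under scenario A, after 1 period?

1215

Let band 1 be 0–19 through band 5 = 80+.
After projecting period 1:
Births: 12150 × 0.161 = 1956, 5850 × 0.16 = 936 → total 2892
Band 2: 7450 × 0.978 = 7286
Band 3: 12150 × 0.96 = 11664
Band 4: 5850 × 0.943 = 5517
Band 5: 6850 × 0.923 + 3350 × 0.604 = 6323 + 2023 = 8346
Net migration: Band 1 + 140 → 3032; Band 2 − 150 → 7136; Band 3 + 150 → 11814; Band 4 − 40 → 5477; Band 5 − 200 → 8146
Population now: 0–19=3032, 20–39=7136, 40–59=11814, 60–79=5477, 80+=8146
Scenario A total after 1 period: 35605
Scenario B projection —
After projecting period 1:
Births: 12150 × 0.261 = 3171, 5850 × 0.16 = 936 → total 4107
Band 2: 7450 × 0.978 = 7286
Band 3: 12150 × 0.96 = 11664
Band 4: 5850 × 0.943 = 5517
Band 5: 6850 × 0.923 + 3350 × 0.604 = 6323 + 2023 = 8346
Net migration: Band 1 + 140 → 4247; Band 2 − 150 → 7136; Band 3 + 150 → 11814; Band 4 − 40 → 5477; Band 5 − 200 → 8146
Population now: 0–19=4247, 20–39=7136, 40–59=11814, 60–79=5477, 80+=8146
Scenario B total after 1 period: 36820
Difference B − A = 36820 − 35605 = 1215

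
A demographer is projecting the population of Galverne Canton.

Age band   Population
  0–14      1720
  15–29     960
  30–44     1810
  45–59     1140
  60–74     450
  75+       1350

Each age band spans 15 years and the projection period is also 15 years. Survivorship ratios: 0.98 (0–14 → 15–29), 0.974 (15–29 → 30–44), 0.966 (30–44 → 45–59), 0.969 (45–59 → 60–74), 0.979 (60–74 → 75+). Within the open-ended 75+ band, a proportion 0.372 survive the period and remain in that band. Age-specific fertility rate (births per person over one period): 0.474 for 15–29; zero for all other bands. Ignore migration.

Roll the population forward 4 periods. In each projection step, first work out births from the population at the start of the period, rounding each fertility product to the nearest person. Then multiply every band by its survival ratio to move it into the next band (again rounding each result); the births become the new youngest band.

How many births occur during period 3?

[period 1]
Births: 960 * 0.474 = 455
15–29: 1720 * 0.98 = 1686
30–44: 960 * 0.974 = 935
45–59: 1810 * 0.966 = 1748
60–74: 1140 * 0.969 = 1105
75+: 450 * 0.979 + 1350 * 0.372 = 441 + 502 = 943
→ [455, 1686, 935, 1748, 1105, 943]
[period 2]
Births: 1686 * 0.474 = 799
15–29: 455 * 0.98 = 446
30–44: 1686 * 0.974 = 1642
45–59: 935 * 0.966 = 903
60–74: 1748 * 0.969 = 1694
75+: 1105 * 0.979 + 943 * 0.372 = 1082 + 351 = 1433
→ [799, 446, 1642, 903, 1694, 1433]
[period 3]
Births: 446 * 0.474 = 211
15–29: 799 * 0.98 = 783
30–44: 446 * 0.974 = 434
45–59: 1642 * 0.966 = 1586
60–74: 903 * 0.969 = 875
75+: 1694 * 0.979 + 1433 * 0.372 = 1658 + 533 = 2191
→ [211, 783, 434, 1586, 875, 2191]

211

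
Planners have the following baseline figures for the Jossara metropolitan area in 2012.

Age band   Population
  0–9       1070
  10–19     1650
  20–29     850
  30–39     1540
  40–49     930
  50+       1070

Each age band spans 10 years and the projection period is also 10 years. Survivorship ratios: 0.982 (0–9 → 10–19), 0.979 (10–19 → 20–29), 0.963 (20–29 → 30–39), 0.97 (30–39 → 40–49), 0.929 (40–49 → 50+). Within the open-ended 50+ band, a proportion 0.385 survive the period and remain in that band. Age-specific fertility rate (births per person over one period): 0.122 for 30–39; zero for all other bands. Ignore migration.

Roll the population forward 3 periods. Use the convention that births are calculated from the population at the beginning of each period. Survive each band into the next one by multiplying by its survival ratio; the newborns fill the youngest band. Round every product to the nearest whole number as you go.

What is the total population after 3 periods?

(Groups numbered youngest = 1 to oldest = 6.)
Period 1.
Births: 1540 × 0.122 = 188
Group 2: 1070 × 0.982 = 1051
Group 3: 1650 × 0.979 = 1615
Group 4: 850 × 0.963 = 819
Group 5: 1540 × 0.97 = 1494
Group 6: 930 × 0.929 + 1070 × 0.385 = 864 + 412 = 1276
Population now: 0–9=188, 10–19=1051, 20–29=1615, 30–39=819, 40–49=1494, 50+=1276
Period 2.
Births: 819 × 0.122 = 100
Group 2: 188 × 0.982 = 185
Group 3: 1051 × 0.979 = 1029
Group 4: 1615 × 0.963 = 1555
Group 5: 819 × 0.97 = 794
Group 6: 1494 × 0.929 + 1276 × 0.385 = 1388 + 491 = 1879
Population now: 0–9=100, 10–19=185, 20–29=1029, 30–39=1555, 40–49=794, 50+=1879
Period 3.
Births: 1555 × 0.122 = 190
Group 2: 100 × 0.982 = 98
Group 3: 185 × 0.979 = 181
Group 4: 1029 × 0.963 = 991
Group 5: 1555 × 0.97 = 1508
Group 6: 794 × 0.929 + 1879 × 0.385 = 738 + 723 = 1461
Population now: 0–9=190, 10–19=98, 20–29=181, 30–39=991, 40–49=1508, 50+=1461
Total after period 3: 190 + 98 + 181 + 991 + 1508 + 1461 = 4429

4429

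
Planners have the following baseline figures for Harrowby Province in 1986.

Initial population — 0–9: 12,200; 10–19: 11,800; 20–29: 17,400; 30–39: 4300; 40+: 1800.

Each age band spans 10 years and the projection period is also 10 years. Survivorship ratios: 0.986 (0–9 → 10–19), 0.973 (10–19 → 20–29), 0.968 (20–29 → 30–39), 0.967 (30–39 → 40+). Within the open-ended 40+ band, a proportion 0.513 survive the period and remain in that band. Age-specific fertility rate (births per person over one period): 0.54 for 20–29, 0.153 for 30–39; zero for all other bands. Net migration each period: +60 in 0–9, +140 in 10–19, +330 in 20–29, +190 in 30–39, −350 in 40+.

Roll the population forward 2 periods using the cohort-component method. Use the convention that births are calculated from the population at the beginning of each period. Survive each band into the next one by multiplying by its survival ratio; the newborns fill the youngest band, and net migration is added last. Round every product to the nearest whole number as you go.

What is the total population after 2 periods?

61497

Period 1.
Births: 17400 × 0.54 = 9396  |  4300 × 0.153 = 658 — total 10054
10–19: 12200 × 0.986 = 12029
20–29: 11800 × 0.973 = 11481
30–39: 17400 × 0.968 = 16843
40+: 4300 × 0.967 + 1800 × 0.513 = 4158 + 923 = 5081
Net migration: 0–9 + 60 → 10114; 10–19 + 140 → 12169; 20–29 + 330 → 11811; 30–39 + 190 → 17033; 40+ − 350 → 4731
Giving 10114 / 12169 / 11811 / 17033 / 4731.
Period 2.
Births: 11811 × 0.54 = 6378  |  17033 × 0.153 = 2606 — total 8984
10–19: 10114 × 0.986 = 9972
20–29: 12169 × 0.973 = 11840
30–39: 11811 × 0.968 = 11433
40+: 17033 × 0.967 + 4731 × 0.513 = 16471 + 2427 = 18898
Net migration: 0–9 + 60 → 9044; 10–19 + 140 → 10112; 20–29 + 330 → 12170; 30–39 + 190 → 11623; 40+ − 350 → 18548
Giving 9044 / 10112 / 12170 / 11623 / 18548.
Total after period 2: 9044 + 10112 + 12170 + 11623 + 18548 = 61497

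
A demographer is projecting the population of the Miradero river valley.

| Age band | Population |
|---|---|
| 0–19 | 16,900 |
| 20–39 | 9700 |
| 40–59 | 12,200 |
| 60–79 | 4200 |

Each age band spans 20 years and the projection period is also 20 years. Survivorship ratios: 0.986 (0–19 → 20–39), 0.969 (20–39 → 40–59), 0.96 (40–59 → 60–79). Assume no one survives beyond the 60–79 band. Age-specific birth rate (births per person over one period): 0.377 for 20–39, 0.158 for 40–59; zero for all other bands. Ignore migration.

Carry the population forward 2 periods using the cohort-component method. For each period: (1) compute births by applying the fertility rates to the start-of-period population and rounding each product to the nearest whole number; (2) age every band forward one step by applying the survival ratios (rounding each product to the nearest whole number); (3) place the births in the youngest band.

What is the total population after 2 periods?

Period 1.
Births: 9700 × 0.377 = 3657, 12200 × 0.158 = 1928 — total 5585
20–39: 16900 × 0.986 = 16663
40–59: 9700 × 0.969 = 9399
60–79: 12200 × 0.96 = 11712
Giving 5585 / 16663 / 9399 / 11712.
Period 2.
Births: 16663 × 0.377 = 6282, 9399 × 0.158 = 1485 — total 7767
20–39: 5585 × 0.986 = 5507
40–59: 16663 × 0.969 = 16146
60–79: 9399 × 0.96 = 9023
Giving 7767 / 5507 / 16146 / 9023.
Total after period 2: 7767 + 5507 + 16146 + 9023 = 38443

38443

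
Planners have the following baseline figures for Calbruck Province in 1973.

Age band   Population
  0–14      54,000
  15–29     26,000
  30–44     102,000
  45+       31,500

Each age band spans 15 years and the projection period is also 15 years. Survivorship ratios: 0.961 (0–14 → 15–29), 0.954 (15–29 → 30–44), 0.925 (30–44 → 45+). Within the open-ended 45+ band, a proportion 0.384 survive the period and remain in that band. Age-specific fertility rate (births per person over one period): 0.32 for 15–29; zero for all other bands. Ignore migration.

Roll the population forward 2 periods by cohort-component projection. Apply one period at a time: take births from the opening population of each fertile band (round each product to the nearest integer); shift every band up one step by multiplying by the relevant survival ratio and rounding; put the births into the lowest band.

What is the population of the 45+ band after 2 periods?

— Period 1 —
Births: 26000 × 0.32 = 8320
15–29: 54000 × 0.961 = 51894
30–44: 26000 × 0.954 = 24804
45+: 102000 × 0.925 + 31500 × 0.384 = 94350 + 12096 = 106446
Giving 8320 / 51894 / 24804 / 106446.
— Period 2 —
Births: 51894 × 0.32 = 16606
15–29: 8320 × 0.961 = 7996
30–44: 51894 × 0.954 = 49507
45+: 24804 × 0.925 + 106446 × 0.384 = 22944 + 40875 = 63819
Giving 16606 / 7996 / 49507 / 63819.

63819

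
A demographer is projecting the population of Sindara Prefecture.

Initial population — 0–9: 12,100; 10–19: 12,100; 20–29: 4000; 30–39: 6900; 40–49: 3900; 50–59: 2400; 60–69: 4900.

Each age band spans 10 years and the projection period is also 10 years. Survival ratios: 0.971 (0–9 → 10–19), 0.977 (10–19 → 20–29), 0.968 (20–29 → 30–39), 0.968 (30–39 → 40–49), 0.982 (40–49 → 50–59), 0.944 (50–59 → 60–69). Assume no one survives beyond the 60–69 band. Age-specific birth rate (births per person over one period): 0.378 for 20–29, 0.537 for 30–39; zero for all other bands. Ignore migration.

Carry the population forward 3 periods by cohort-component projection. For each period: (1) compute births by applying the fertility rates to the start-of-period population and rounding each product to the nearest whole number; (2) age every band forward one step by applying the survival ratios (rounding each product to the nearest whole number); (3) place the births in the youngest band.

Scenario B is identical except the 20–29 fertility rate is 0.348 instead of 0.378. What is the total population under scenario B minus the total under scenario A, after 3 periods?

Call the groups 1 to 7, youngest first.
[period 1]
Births: 4000 × 0.378 = 1512  |  6900 × 0.537 = 3705 → 5217
Group 2: 12100 × 0.971 = 11749
Group 3: 12100 × 0.977 = 11822
Group 4: 4000 × 0.968 = 3872
Group 5: 6900 × 0.968 = 6679
Group 6: 3900 × 0.982 = 3830
Group 7: 2400 × 0.944 = 2266
Population now: 0–9=5217, 10–19=11749, 20–29=11822, 30–39=3872, 40–49=6679, 50–59=3830, 60–69=2266
[period 2]
Births: 11822 × 0.378 = 4469  |  3872 × 0.537 = 2079 → 6548
Group 2: 5217 × 0.971 = 5066
Group 3: 11749 × 0.977 = 11479
Group 4: 11822 × 0.968 = 11444
Group 5: 3872 × 0.968 = 3748
Group 6: 6679 × 0.982 = 6559
Group 7: 3830 × 0.944 = 3616
Population now: 0–9=6548, 10–19=5066, 20–29=11479, 30–39=11444, 40–49=3748, 50–59=6559, 60–69=3616
[period 3]
Births: 11479 × 0.378 = 4339  |  11444 × 0.537 = 6145 → 10484
Group 2: 6548 × 0.971 = 6358
Group 3: 5066 × 0.977 = 4949
Group 4: 11479 × 0.968 = 11112
Group 5: 11444 × 0.968 = 11078
Group 6: 3748 × 0.982 = 3681
Group 7: 6559 × 0.944 = 6192
Population now: 0–9=10484, 10–19=6358, 20–29=4949, 30–39=11112, 40–49=11078, 50–59=3681, 60–69=6192
Scenario A total after 3 periods: 53854
Scenario B projection —
[period 1]
Births: 4000 × 0.348 = 1392  |  6900 × 0.537 = 3705 → 5097
Group 2: 12100 × 0.971 = 11749
Group 3: 12100 × 0.977 = 11822
Group 4: 4000 × 0.968 = 3872
Group 5: 6900 × 0.968 = 6679
Group 6: 3900 × 0.982 = 3830
Group 7: 2400 × 0.944 = 2266
Population now: 0–9=5097, 10–19=11749, 20–29=11822, 30–39=3872, 40–49=6679, 50–59=3830, 60–69=2266
[period 2]
Births: 11822 × 0.348 = 4114  |  3872 × 0.537 = 2079 → 6193
Group 2: 5097 × 0.971 = 4949
Group 3: 11749 × 0.977 = 11479
Group 4: 11822 × 0.968 = 11444
Group 5: 3872 × 0.968 = 3748
Group 6: 6679 × 0.982 = 6559
Group 7: 3830 × 0.944 = 3616
Population now: 0–9=6193, 10–19=4949, 20–29=11479, 30–39=11444, 40–49=3748, 50–59=6559, 60–69=3616
[period 3]
Births: 11479 × 0.348 = 3995  |  11444 × 0.537 = 6145 → 10140
Group 2: 6193 × 0.971 = 6013
Group 3: 4949 × 0.977 = 4835
Group 4: 11479 × 0.968 = 11112
Group 5: 11444 × 0.968 = 11078
Group 6: 3748 × 0.982 = 3681
Group 7: 6559 × 0.944 = 6192
Population now: 0–9=10140, 10–19=6013, 20–29=4835, 30–39=11112, 40–49=11078, 50–59=3681, 60–69=6192
Scenario B total after 3 periods: 53051
Difference B − A = 53051 − 53854 = -803

-803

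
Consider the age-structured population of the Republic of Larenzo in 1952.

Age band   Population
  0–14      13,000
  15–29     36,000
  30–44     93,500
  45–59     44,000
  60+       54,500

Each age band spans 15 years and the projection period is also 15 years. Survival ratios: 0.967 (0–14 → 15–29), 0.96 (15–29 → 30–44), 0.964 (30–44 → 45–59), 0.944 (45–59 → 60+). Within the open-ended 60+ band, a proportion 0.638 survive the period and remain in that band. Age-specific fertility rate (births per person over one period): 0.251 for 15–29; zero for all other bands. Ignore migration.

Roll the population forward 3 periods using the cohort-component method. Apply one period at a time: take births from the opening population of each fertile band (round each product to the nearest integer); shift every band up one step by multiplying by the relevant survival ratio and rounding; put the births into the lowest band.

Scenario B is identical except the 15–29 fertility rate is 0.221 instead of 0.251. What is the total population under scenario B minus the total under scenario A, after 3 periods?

[period 1]
Births: 36000 × 0.251 = 9036
15–29: 13000 × 0.967 = 12571
30–44: 36000 × 0.96 = 34560
45–59: 93500 × 0.964 = 90134
60+: 44000 × 0.944 + 54500 × 0.638 = 41536 + 34771 = 76307
Giving 9036 / 12571 / 34560 / 90134 / 76307.
[period 2]
Births: 12571 × 0.251 = 3155
15–29: 9036 × 0.967 = 8738
30–44: 12571 × 0.96 = 12068
45–59: 34560 × 0.964 = 33316
60+: 90134 × 0.944 + 76307 × 0.638 = 85086 + 48684 = 133770
Giving 3155 / 8738 / 12068 / 33316 / 133770.
[period 3]
Births: 8738 × 0.251 = 2193
15–29: 3155 × 0.967 = 3051
30–44: 8738 × 0.96 = 8388
45–59: 12068 × 0.964 = 11634
60+: 33316 × 0.944 + 133770 × 0.638 = 31450 + 85345 = 116795
Giving 2193 / 3051 / 8388 / 11634 / 116795.
Scenario A total after 3 periods: 142061
Scenario B projection —
[period 1]
Births: 36000 × 0.221 = 7956
15–29: 13000 × 0.967 = 12571
30–44: 36000 × 0.96 = 34560
45–59: 93500 × 0.964 = 90134
60+: 44000 × 0.944 + 54500 × 0.638 = 41536 + 34771 = 76307
Giving 7956 / 12571 / 34560 / 90134 / 76307.
[period 2]
Births: 12571 × 0.221 = 2778
15–29: 7956 × 0.967 = 7693
30–44: 12571 × 0.96 = 12068
45–59: 34560 × 0.964 = 33316
60+: 90134 × 0.944 + 76307 × 0.638 = 85086 + 48684 = 133770
Giving 2778 / 7693 / 12068 / 33316 / 133770.
[period 3]
Births: 7693 × 0.221 = 1700
15–29: 2778 × 0.967 = 2686
30–44: 7693 × 0.96 = 7385
45–59: 12068 × 0.964 = 11634
60+: 33316 × 0.944 + 133770 × 0.638 = 31450 + 85345 = 116795
Giving 1700 / 2686 / 7385 / 11634 / 116795.
Scenario B total after 3 periods: 140200
Difference B − A = 140200 − 142061 = -1861

-1861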